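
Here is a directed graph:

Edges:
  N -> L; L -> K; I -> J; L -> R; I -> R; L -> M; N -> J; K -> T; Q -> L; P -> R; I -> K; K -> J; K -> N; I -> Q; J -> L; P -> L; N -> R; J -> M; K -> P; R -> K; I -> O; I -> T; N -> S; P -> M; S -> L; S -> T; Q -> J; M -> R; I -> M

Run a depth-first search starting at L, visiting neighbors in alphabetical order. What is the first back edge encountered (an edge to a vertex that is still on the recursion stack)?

J->L

DFS from L (visiting neighbors in alphabetical order); mark gray on enter, black on exit:
L gray
  K gray
    J gray
      J→L: L is gray → back edge
First back edge: J → L.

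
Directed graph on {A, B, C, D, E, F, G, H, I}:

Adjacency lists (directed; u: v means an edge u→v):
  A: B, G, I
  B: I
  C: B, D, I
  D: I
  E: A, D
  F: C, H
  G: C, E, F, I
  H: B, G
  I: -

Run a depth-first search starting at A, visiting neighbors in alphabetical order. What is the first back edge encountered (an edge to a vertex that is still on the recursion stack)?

E->A

DFS from A (visiting neighbors in alphabetical order); mark gray on enter, black on exit:
A gray
  B gray
    I gray
    I black
  B black
  G gray
    C gray
      C→B: B black — skip
      D gray
        D→I: I black — skip
      D black
      C→I: I black — skip
    C black
    E gray
      E→A: A is gray → back edge
First back edge: E → A.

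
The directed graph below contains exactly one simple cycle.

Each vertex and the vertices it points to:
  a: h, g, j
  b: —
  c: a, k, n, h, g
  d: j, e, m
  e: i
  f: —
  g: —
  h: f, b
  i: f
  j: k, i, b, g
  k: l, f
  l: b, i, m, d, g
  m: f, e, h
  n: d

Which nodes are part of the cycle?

d, j, k, l

DFS with gray/black marking from k:
k gray
  l gray
    b gray
    b black
    i gray
      f gray
      f black
    i black
    m gray
      m→f: f black — skip
      e gray
        e→i: i black — skip
      e black
      h gray
        h→f: f black — skip
        h→b: b black — skip
      h black
    m black
    d gray
      j gray
        j→k: k is gray → back edge
Back edge closes the cycle k → l → d → j → k; its vertices are {d, j, k, l}.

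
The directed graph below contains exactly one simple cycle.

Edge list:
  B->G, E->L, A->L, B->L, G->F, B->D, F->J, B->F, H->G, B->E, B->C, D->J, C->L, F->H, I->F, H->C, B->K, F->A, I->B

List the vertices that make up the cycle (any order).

DFS with gray/black marking from F:
F gray
  J gray
  J black
  H gray
    G gray
      G→F: F is gray → back edge
Back edge closes the cycle F → H → G → F; its vertices are {F, G, H}.

F, G, H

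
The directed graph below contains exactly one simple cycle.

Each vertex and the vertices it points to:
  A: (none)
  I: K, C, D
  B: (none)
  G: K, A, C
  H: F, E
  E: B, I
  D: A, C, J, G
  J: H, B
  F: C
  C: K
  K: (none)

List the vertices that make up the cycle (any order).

D, E, H, I, J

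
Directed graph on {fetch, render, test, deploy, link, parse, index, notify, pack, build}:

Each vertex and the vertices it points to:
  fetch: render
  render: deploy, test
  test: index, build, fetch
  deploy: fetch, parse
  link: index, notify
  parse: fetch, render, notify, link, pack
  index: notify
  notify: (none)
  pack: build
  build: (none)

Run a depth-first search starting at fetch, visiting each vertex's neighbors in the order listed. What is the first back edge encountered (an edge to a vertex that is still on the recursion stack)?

deploy->fetch

DFS from fetch (visiting each vertex's neighbors in the order listed); mark gray on enter, black on exit:
fetch gray
  render gray
    deploy gray
      deploy→fetch: fetch is gray → back edge
First back edge: deploy → fetch.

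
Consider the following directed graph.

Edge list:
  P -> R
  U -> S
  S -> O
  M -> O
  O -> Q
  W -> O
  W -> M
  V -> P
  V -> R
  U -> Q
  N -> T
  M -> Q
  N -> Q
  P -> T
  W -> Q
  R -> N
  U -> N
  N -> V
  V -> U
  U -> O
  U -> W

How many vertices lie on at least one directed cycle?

5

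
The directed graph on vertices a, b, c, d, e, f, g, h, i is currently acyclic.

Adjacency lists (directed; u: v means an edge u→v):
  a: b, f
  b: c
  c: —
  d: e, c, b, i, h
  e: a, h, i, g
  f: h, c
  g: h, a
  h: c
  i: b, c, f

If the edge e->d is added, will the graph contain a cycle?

Adding e→d creates a cycle iff d can already reach e.
Path from d: d → e.
So d → … → e → d is a cycle.

Yes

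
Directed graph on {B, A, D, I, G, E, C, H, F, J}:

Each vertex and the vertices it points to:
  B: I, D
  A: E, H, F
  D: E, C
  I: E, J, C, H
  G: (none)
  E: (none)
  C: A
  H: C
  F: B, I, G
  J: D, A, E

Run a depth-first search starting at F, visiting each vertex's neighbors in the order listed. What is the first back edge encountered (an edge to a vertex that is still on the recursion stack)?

DFS from F (visiting each vertex's neighbors in the order listed); mark gray on enter, black on exit:
F gray
  B gray
    I gray
      E gray
      E black
      J gray
        D gray
          D→E: E black — skip
          C gray
            A gray
              A→E: E black — skip
              H gray
                H→C: C is gray → back edge
First back edge: H → C.

H->C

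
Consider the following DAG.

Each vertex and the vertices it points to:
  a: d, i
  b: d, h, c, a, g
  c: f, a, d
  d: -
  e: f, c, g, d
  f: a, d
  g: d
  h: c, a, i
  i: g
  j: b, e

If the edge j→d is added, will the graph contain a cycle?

No

Adding j→d creates a cycle iff d can already reach j.
Explore from d: no path reaches j. The graph stays acyclic.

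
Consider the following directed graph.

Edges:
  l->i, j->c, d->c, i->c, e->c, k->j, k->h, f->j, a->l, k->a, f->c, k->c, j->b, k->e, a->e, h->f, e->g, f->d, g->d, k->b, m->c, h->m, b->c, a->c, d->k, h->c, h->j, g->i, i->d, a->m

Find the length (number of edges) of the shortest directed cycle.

4

For each vertex v, BFS finds the shortest path from v back to v.
The shortest such closed walk is k → h → f → d → k, length 4.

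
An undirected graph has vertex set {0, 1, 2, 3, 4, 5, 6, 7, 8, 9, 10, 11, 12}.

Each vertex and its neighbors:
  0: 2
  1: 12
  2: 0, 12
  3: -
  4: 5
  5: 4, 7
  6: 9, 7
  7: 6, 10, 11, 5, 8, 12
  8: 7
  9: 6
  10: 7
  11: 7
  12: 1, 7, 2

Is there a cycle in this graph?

No

DFS, tracking each vertex's parent; an edge to a visited non-parent vertex closes a cycle.
Start from 10:
visit 10 (parent –)
  visit 7 (parent 10)
    visit 6 (parent 7)
      visit 9 (parent 6)
        9–6: parent, skip
      6–7: parent, skip
    7–10: parent, skip
    visit 11 (parent 7)
      11–7: parent, skip
    visit 5 (parent 7)
      visit 4 (parent 5)
        4–5: parent, skip
      5–7: parent, skip
    visit 8 (parent 7)
      8–7: parent, skip
    visit 12 (parent 7)
      visit 1 (parent 12)
        1–12: parent, skip
      12–7: parent, skip
      visit 2 (parent 12)
        visit 0 (parent 2)
          0–2: parent, skip
        2–12: parent, skip
visit 3 (parent –)
No non-parent visited neighbor found — the graph is a forest.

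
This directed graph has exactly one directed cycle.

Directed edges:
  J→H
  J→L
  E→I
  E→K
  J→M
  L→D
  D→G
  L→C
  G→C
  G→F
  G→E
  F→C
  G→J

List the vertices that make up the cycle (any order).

DFS with gray/black marking from G:
G gray
  F gray
    C gray
    C black
  F black
  E gray
    I gray
    I black
    K gray
    K black
  E black
  J gray
    H gray
    H black
    M gray
    M black
    L gray
      D gray
        D→G: G is gray → back edge
Back edge closes the cycle G → J → L → D → G; its vertices are {D, G, J, L}.

D, G, J, L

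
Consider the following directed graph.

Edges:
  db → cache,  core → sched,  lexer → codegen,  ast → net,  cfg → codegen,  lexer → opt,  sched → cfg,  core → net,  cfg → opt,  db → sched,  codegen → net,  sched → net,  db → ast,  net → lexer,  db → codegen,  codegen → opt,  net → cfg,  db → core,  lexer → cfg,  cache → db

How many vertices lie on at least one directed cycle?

A vertex is on a directed cycle iff it belongs to a strongly connected component of size ≥ 2 (or has a self-loop).
The vertices on cycles are {db, cfg, net, cache, lexer, codegen} — 6 in total.

6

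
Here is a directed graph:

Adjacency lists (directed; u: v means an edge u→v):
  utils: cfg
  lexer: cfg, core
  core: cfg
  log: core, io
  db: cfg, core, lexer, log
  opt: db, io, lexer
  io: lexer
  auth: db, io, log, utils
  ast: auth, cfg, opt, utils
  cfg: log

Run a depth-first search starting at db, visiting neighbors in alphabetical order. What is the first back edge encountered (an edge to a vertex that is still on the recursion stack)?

DFS from db (visiting neighbors in alphabetical order); mark gray on enter, black on exit:
db gray
  cfg gray
    log gray
      core gray
        core→cfg: cfg is gray → back edge
First back edge: core → cfg.

core→cfg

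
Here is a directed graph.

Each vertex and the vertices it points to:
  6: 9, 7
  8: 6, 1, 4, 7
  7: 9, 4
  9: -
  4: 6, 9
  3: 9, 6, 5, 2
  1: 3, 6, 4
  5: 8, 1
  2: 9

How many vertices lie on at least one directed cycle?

7

A vertex is on a directed cycle iff it belongs to a strongly connected component of size ≥ 2 (or has a self-loop).
The vertices on cycles are {1, 3, 4, 5, 6, 7, 8} — 7 in total.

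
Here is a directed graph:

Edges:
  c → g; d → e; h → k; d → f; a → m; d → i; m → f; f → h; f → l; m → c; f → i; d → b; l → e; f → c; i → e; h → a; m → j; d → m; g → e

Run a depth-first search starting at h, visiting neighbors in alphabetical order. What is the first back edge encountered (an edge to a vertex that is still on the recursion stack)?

f→h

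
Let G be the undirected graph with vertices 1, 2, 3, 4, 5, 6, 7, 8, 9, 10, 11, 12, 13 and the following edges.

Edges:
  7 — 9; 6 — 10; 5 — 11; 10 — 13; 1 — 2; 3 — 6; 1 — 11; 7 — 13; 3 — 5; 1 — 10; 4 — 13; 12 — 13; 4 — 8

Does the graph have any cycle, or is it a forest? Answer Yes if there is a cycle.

DFS, tracking each vertex's parent; an edge to a visited non-parent vertex closes a cycle.
Start from 7:
visit 7 (parent –)
  visit 9 (parent 7)
    9–7: parent, skip
  visit 13 (parent 7)
    visit 10 (parent 13)
      10–13: parent, skip
      visit 6 (parent 10)
        visit 3 (parent 6)
          visit 5 (parent 3)
            visit 11 (parent 5)
              11–5: parent, skip
              visit 1 (parent 11)
                visit 2 (parent 1)
                  2–1: parent, skip
                1–11: parent, skip
                1–10: 10 visited and ≠ parent → cycle
Cycle: 10 – 6 – 3 – 5 – 11 – 1 – 10.

Yes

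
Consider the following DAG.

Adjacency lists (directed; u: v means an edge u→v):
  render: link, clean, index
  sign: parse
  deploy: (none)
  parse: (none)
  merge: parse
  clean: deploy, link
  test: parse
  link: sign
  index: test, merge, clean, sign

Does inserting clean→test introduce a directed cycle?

No

Adding clean→test creates a cycle iff test can already reach clean.
Explore from test: no path reaches clean. The graph stays acyclic.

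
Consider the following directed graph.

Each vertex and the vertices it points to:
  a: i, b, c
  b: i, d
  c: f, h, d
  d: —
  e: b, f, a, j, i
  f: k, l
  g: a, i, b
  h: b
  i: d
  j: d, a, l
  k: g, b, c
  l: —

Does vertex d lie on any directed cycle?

No

d lies on a cycle iff there is a path from d back to itself.
Exploring from d, it never reaches itself; equivalently, its strongly connected component is a singleton.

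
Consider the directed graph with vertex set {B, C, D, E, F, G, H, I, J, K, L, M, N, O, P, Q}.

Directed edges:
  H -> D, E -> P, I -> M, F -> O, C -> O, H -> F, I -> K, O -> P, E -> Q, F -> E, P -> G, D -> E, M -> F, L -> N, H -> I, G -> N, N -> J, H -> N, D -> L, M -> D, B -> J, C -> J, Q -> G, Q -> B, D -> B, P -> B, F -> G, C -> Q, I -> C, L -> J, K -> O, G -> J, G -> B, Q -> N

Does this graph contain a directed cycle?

No

DFS with white/gray/black marking, starting from L:
L gray
  J gray
  J black
  N gray
    N→J: J black — skip
  N black
L black
B gray
  B→J: J black — skip
B black
C gray
  O gray
    P gray
      P→B: B black — skip
      G gray
        G→B: B black — skip
        G→J: J black — skip
        G→N: N black — skip
      G black
    P black
  O black
  Q gray
    Q→B: B black — skip
    Q→G: G black — skip
    Q→N: N black — skip
  Q black
  C→J: J black — skip
C black
D gray
  D→L: L black — skip
  D→B: B black — skip
  E gray
    E→P: P black — skip
    E→Q: Q black — skip
  E black
D black
F gray
  F→G: G black — skip
  F→O: O black — skip
  F→E: E black — skip
F black
H gray
  H→N: N black — skip
  H→F: F black — skip
  I gray
    M gray
      M→D: D black — skip
      M→F: F black — skip
    M black
    K gray
      K→O: O black — skip
    K black
    I→C: C black — skip
  I black
  H→D: D black — skip
H black
Every edge goes to a white or black vertex — no back edge, so the graph is acyclic.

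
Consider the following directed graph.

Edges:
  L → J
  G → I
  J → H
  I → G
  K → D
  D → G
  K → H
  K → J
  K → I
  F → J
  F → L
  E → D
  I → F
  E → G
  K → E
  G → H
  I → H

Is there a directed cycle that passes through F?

F lies on a cycle iff there is a path from F back to itself.
Exploring from F, it never reaches itself; equivalently, its strongly connected component is a singleton.

No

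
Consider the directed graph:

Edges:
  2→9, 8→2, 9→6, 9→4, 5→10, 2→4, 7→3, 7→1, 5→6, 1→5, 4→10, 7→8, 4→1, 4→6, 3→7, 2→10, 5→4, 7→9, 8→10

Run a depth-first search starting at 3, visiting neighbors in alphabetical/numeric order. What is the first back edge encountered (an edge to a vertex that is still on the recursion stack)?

DFS from 3 (visiting neighbors in alphabetical/numeric order); mark gray on enter, black on exit:
3 gray
  7 gray
    1 gray
      5 gray
        4 gray
          4→1: 1 is gray → back edge
First back edge: 4 → 1.

4->1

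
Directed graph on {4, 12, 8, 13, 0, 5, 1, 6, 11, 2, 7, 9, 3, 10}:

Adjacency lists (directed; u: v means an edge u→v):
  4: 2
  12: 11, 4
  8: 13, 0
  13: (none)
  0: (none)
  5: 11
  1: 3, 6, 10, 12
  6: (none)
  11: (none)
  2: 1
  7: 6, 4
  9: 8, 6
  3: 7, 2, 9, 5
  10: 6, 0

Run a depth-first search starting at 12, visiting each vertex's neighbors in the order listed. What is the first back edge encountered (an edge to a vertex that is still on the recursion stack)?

7→4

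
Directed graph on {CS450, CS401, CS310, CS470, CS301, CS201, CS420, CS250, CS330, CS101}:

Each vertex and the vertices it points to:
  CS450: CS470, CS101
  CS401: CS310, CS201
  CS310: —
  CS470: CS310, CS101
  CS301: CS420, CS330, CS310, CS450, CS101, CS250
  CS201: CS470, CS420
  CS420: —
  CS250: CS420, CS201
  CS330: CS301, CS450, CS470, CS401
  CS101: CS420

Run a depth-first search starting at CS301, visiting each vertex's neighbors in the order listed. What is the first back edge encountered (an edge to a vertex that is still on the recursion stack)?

CS330→CS301

DFS from CS301 (visiting each vertex's neighbors in the order listed); mark gray on enter, black on exit:
CS301 gray
  CS420 gray
  CS420 black
  CS330 gray
    CS330→CS301: CS301 is gray → back edge
First back edge: CS330 → CS301.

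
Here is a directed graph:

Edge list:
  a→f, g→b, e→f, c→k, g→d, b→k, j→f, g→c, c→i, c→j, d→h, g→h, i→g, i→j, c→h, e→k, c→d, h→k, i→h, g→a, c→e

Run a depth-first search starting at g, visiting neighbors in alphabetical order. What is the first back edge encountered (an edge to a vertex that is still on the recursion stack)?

i→g

DFS from g (visiting neighbors in alphabetical order); mark gray on enter, black on exit:
g gray
  a gray
    f gray
    f black
  a black
  b gray
    k gray
    k black
  b black
  c gray
    d gray
      h gray
        h→k: k black — skip
      h black
    d black
    e gray
      e→f: f black — skip
      e→k: k black — skip
    e black
    c→h: h black — skip
    i gray
      i→g: g is gray → back edge
First back edge: i → g.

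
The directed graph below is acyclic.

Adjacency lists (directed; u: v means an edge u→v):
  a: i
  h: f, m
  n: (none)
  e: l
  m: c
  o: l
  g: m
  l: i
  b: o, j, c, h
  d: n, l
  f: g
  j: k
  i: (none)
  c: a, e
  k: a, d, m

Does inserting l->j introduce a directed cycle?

Yes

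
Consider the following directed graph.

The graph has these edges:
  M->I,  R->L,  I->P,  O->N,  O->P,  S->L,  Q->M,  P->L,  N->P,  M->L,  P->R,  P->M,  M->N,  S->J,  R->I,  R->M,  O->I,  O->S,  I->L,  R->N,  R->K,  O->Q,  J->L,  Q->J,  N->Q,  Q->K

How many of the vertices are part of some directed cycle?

A vertex is on a directed cycle iff it belongs to a strongly connected component of size ≥ 2 (or has a self-loop).
The vertices on cycles are {I, M, N, P, Q, R} — 6 in total.

6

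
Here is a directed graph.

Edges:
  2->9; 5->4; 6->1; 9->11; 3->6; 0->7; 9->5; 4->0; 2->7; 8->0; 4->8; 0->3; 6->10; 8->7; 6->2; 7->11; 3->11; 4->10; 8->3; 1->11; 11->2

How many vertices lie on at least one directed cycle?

11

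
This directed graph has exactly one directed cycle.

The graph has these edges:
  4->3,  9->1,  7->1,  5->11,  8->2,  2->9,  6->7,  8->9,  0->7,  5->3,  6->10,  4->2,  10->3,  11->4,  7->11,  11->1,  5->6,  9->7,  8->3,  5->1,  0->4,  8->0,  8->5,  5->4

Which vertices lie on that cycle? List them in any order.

DFS with gray/black marking from 4:
4 gray
  2 gray
    9 gray
      7 gray
        11 gray
          11→4: 4 is gray → back edge
Back edge closes the cycle 4 → 2 → 9 → 7 → 11 → 4; its vertices are {2, 4, 7, 9, 11}.

2, 4, 7, 9, 11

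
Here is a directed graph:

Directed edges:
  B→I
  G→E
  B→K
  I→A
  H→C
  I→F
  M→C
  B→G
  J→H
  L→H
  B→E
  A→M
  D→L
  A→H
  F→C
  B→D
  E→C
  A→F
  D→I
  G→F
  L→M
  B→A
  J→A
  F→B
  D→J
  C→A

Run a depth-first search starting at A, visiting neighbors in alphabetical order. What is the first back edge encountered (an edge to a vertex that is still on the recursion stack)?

B->A

DFS from A (visiting neighbors in alphabetical order); mark gray on enter, black on exit:
A gray
  F gray
    B gray
      B→A: A is gray → back edge
First back edge: B → A.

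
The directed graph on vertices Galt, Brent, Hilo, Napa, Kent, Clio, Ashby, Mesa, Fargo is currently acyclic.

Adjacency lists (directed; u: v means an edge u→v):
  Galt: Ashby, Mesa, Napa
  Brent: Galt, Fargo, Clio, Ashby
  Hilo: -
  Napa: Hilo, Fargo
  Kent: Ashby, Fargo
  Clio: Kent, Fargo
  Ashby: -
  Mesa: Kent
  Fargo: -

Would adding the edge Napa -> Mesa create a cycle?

No

Adding Napa→Mesa creates a cycle iff Mesa can already reach Napa.
Explore from Mesa: no path reaches Napa. The graph stays acyclic.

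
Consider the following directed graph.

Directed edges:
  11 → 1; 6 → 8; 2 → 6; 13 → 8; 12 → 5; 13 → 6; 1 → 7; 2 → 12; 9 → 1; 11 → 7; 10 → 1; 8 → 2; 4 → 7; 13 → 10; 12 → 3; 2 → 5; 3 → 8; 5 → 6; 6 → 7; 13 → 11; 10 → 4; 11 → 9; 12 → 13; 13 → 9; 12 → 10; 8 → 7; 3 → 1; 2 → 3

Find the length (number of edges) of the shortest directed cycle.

3

For each vertex v, BFS finds the shortest path from v back to v.
The shortest such closed walk is 8 → 2 → 3 → 8, length 3.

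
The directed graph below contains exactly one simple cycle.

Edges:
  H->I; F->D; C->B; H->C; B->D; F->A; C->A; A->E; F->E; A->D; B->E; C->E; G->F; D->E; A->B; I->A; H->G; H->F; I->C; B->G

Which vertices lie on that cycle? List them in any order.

DFS with gray/black marking from G:
G gray
  F gray
    A gray
      E gray
      E black
      B gray
        D gray
          D→E: E black — skip
        D black
        B→G: G is gray → back edge
Back edge closes the cycle G → F → A → B → G; its vertices are {A, B, F, G}.

A, B, F, G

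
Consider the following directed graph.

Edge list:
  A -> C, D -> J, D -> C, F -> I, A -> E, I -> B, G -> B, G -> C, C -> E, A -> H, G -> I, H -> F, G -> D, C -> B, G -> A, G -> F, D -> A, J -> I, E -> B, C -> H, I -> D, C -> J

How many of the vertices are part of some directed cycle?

7

A vertex is on a directed cycle iff it belongs to a strongly connected component of size ≥ 2 (or has a self-loop).
The vertices on cycles are {A, C, D, F, H, I, J} — 7 in total.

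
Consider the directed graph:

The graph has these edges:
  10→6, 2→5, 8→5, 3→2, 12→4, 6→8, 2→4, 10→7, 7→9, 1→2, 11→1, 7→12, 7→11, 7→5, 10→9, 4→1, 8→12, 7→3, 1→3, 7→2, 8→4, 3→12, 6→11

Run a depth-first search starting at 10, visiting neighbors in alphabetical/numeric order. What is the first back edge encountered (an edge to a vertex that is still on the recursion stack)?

DFS from 10 (visiting neighbors in alphabetical/numeric order); mark gray on enter, black on exit:
10 gray
  6 gray
    8 gray
      4 gray
        1 gray
          2 gray
            2→4: 4 is gray → back edge
First back edge: 2 → 4.

2->4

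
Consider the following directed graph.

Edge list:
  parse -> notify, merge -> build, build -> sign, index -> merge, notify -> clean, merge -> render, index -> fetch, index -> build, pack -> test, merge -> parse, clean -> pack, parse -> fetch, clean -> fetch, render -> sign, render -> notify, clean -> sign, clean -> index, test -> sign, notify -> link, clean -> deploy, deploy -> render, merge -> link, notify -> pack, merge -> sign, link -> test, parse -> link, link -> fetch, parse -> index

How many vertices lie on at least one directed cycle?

A vertex is on a directed cycle iff it belongs to a strongly connected component of size ≥ 2 (or has a self-loop).
The vertices on cycles are {clean, index, merge, parse, deploy, notify, render} — 7 in total.

7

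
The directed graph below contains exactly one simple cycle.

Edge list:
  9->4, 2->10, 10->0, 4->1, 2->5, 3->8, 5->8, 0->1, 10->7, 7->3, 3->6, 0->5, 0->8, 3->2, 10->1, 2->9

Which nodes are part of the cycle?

2, 3, 7, 10

DFS with gray/black marking from 2:
2 gray
  10 gray
    1 gray
    1 black
    7 gray
      3 gray
        8 gray
        8 black
        6 gray
        6 black
        3→2: 2 is gray → back edge
Back edge closes the cycle 2 → 10 → 7 → 3 → 2; its vertices are {2, 3, 7, 10}.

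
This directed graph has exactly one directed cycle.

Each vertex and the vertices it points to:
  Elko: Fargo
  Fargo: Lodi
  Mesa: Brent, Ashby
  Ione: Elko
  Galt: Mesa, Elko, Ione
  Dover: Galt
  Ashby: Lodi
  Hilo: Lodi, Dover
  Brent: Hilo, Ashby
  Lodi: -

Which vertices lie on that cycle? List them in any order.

Galt, Hilo, Mesa, Brent, Dover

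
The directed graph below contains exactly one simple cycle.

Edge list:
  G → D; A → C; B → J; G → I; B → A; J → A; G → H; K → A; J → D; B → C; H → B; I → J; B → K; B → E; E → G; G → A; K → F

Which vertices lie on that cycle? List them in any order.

DFS with gray/black marking from E:
E gray
  G gray
    D gray
    D black
    A gray
      C gray
      C black
    A black
    H gray
      B gray
        B→C: C black — skip
        K gray
          F gray
          F black
          K→A: A black — skip
        K black
        B→A: A black — skip
        B→E: E is gray → back edge
Back edge closes the cycle E → G → H → B → E; its vertices are {B, E, G, H}.

B, E, G, H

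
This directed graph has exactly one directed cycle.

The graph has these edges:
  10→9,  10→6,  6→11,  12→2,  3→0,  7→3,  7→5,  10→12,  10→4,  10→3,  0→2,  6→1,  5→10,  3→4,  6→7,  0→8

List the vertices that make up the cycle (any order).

DFS with gray/black marking from 10:
10 gray
  9 gray
  9 black
  6 gray
    1 gray
    1 black
    11 gray
    11 black
    7 gray
      5 gray
        5→10: 10 is gray → back edge
Back edge closes the cycle 10 → 6 → 7 → 5 → 10; its vertices are {5, 6, 7, 10}.

5, 6, 7, 10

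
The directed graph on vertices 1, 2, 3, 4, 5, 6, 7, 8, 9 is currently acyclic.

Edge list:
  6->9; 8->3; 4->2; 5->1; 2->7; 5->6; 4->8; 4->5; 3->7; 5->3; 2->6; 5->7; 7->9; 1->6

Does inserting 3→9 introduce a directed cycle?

No

Adding 3→9 creates a cycle iff 9 can already reach 3.
Explore from 9: no path reaches 3. The graph stays acyclic.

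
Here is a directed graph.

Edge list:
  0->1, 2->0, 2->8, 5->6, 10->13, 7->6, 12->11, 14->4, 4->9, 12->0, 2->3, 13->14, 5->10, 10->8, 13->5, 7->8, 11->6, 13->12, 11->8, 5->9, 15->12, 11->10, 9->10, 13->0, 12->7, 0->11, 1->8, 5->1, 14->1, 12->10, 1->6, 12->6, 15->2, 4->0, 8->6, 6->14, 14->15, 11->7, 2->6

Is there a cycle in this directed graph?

DFS with white/gray/black marking, starting from 0:
0 gray
  11 gray
    10 gray
      13 gray
        14 gray
          1 gray
            8 gray
              6 gray
                6→14: 14 is gray → back edge
Back edge found, so a cycle exists: 14 → 1 → 8 → 6 → 14.

Yes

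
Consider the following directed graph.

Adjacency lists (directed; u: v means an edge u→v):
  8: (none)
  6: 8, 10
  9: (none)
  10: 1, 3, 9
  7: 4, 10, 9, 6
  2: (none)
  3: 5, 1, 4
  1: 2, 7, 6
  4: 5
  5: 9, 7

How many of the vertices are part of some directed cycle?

7

A vertex is on a directed cycle iff it belongs to a strongly connected component of size ≥ 2 (or has a self-loop).
The vertices on cycles are {1, 3, 4, 5, 6, 7, 10} — 7 in total.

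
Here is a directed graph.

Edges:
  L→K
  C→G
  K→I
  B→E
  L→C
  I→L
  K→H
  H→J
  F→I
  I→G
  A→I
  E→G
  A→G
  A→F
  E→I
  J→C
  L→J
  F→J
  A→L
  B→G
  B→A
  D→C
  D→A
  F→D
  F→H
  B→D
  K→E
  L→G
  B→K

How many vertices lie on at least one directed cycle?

7

A vertex is on a directed cycle iff it belongs to a strongly connected component of size ≥ 2 (or has a self-loop).
The vertices on cycles are {A, D, E, F, I, K, L} — 7 in total.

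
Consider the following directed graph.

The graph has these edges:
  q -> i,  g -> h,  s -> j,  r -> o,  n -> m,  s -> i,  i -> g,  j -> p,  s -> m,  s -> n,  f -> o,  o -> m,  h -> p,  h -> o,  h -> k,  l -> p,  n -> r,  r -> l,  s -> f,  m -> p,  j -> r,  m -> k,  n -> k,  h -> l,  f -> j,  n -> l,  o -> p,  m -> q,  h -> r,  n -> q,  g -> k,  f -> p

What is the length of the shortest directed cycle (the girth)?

6

For each vertex v, BFS finds the shortest path from v back to v.
The shortest such closed walk is q → i → g → h → o → m → q, length 6.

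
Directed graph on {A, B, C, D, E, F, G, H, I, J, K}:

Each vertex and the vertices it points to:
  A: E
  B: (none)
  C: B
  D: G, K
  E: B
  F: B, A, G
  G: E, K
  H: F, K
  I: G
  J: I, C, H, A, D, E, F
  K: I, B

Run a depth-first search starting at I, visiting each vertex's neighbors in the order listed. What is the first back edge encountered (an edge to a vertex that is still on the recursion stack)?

DFS from I (visiting each vertex's neighbors in the order listed); mark gray on enter, black on exit:
I gray
  G gray
    E gray
      B gray
      B black
    E black
    K gray
      K→I: I is gray → back edge
First back edge: K → I.

K->I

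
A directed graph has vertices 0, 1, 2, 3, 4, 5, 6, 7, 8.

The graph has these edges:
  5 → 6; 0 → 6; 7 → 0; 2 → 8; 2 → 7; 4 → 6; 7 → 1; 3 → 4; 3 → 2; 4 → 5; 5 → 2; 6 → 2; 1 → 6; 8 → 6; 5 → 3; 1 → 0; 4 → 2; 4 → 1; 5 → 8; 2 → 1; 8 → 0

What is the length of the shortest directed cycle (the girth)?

3

For each vertex v, BFS finds the shortest path from v back to v.
The shortest such closed walk is 5 → 3 → 4 → 5, length 3.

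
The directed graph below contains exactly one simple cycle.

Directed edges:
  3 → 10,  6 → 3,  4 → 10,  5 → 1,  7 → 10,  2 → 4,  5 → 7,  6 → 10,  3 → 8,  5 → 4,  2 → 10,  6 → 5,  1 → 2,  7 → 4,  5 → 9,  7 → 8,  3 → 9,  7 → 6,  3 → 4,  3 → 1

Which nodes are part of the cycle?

5, 6, 7

DFS with gray/black marking from 6:
6 gray
  5 gray
    7 gray
      7→6: 6 is gray → back edge
Back edge closes the cycle 6 → 5 → 7 → 6; its vertices are {5, 6, 7}.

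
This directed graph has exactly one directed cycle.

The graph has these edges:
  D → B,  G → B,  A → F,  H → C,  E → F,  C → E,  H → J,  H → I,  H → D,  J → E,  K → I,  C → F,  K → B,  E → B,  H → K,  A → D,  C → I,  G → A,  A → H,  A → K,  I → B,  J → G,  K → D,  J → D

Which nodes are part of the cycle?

A, G, H, J

DFS with gray/black marking from A:
A gray
  F gray
  F black
  D gray
    B gray
    B black
  D black
  H gray
    I gray
      I→B: B black — skip
    I black
    H→D: D black — skip
    C gray
      C→F: F black — skip
      C→I: I black — skip
      E gray
        E→B: B black — skip
        E→F: F black — skip
      E black
    C black
    J gray
      J→E: E black — skip
      J→D: D black — skip
      G gray
        G→B: B black — skip
        G→A: A is gray → back edge
Back edge closes the cycle A → H → J → G → A; its vertices are {A, G, H, J}.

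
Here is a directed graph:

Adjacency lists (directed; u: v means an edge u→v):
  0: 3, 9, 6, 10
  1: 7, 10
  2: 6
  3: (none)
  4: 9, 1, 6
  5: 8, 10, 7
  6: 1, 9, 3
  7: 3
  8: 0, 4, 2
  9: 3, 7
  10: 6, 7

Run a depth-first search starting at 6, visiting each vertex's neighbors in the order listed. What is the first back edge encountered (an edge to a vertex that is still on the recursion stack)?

DFS from 6 (visiting each vertex's neighbors in the order listed); mark gray on enter, black on exit:
6 gray
  1 gray
    7 gray
      3 gray
      3 black
    7 black
    10 gray
      10→6: 6 is gray → back edge
First back edge: 10 → 6.

10→6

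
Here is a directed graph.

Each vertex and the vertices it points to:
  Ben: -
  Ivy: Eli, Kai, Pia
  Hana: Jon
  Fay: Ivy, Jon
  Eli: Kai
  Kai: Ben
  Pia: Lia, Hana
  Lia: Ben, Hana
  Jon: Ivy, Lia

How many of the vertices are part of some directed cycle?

A vertex is on a directed cycle iff it belongs to a strongly connected component of size ≥ 2 (or has a self-loop).
The vertices on cycles are {Ivy, Jon, Lia, Pia, Hana} — 5 in total.

5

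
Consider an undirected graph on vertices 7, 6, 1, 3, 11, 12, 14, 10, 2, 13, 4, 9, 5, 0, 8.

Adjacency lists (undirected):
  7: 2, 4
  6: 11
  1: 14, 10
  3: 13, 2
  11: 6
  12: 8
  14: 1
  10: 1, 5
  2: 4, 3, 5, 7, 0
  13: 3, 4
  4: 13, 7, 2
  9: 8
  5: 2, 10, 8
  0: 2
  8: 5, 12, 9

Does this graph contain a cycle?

DFS, tracking each vertex's parent; an edge to a visited non-parent vertex closes a cycle.
Start from 6:
visit 6 (parent –)
  visit 11 (parent 6)
    11–6: parent, skip
visit 7 (parent –)
  visit 2 (parent 7)
    visit 4 (parent 2)
      visit 13 (parent 4)
        visit 3 (parent 13)
          3–13: parent, skip
          3–2: 2 visited and ≠ parent → cycle
Cycle: 2 – 4 – 13 – 3 – 2.

Yes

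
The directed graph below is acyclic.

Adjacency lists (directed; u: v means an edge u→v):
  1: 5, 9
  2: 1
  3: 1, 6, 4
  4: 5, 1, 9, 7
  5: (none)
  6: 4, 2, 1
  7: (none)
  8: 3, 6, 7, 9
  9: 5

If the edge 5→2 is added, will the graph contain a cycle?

Adding 5→2 creates a cycle iff 2 can already reach 5.
Path from 2: 2 → 1 → 5.
So 2 → … → 5 → 2 is a cycle.

Yes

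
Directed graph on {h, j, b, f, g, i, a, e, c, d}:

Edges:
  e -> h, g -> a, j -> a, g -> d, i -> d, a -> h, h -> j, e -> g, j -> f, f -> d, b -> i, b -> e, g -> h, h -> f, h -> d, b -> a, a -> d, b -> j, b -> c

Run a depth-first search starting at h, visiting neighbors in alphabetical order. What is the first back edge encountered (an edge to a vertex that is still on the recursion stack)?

DFS from h (visiting neighbors in alphabetical order); mark gray on enter, black on exit:
h gray
  d gray
  d black
  f gray
    f→d: d black — skip
  f black
  j gray
    a gray
      a→d: d black — skip
      a→h: h is gray → back edge
First back edge: a → h.

a→h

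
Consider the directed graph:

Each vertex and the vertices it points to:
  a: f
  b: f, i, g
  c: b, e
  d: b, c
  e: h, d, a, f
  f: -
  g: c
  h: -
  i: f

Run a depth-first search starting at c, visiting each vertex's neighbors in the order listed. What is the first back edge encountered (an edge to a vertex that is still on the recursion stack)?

g→c

DFS from c (visiting each vertex's neighbors in the order listed); mark gray on enter, black on exit:
c gray
  b gray
    f gray
    f black
    i gray
      i→f: f black — skip
    i black
    g gray
      g→c: c is gray → back edge
First back edge: g → c.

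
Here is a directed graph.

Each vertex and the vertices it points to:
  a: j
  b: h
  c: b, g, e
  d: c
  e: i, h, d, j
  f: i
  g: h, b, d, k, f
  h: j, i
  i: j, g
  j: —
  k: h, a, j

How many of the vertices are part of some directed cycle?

A vertex is on a directed cycle iff it belongs to a strongly connected component of size ≥ 2 (or has a self-loop).
The vertices on cycles are {b, c, d, e, f, g, h, i, k} — 9 in total.

9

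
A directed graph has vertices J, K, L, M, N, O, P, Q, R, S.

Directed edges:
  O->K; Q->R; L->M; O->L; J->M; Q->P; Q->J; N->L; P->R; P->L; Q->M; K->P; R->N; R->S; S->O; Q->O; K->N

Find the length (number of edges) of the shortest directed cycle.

5

For each vertex v, BFS finds the shortest path from v back to v.
The shortest such closed walk is R → S → O → K → P → R, length 5.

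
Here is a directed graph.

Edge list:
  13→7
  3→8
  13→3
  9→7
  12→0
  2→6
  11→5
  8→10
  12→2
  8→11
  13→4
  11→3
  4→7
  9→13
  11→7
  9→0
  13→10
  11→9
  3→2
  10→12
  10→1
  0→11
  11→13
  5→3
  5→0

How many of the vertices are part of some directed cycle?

9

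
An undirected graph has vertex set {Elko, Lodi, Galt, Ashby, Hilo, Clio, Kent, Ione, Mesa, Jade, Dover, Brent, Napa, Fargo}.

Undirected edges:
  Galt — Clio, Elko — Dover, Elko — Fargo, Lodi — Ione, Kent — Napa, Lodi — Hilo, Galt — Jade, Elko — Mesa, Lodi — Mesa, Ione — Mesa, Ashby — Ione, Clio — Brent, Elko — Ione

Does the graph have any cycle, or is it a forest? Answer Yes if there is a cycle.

DFS, tracking each vertex's parent; an edge to a visited non-parent vertex closes a cycle.
Start from Kent:
visit Kent (parent –)
  visit Napa (parent Kent)
    Napa–Kent: parent, skip
visit Elko (parent –)
  visit Fargo (parent Elko)
    Fargo–Elko: parent, skip
  visit Mesa (parent Elko)
    Mesa–Elko: parent, skip
    visit Ione (parent Mesa)
      Ione–Elko: Elko visited and ≠ parent → cycle
Cycle: Elko – Mesa – Ione – Elko.

Yes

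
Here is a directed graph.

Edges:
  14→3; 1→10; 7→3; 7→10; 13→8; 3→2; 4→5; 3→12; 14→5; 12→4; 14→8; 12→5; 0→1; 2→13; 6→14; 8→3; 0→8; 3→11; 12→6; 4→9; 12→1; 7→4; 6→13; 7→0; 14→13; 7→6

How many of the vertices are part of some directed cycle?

7

A vertex is on a directed cycle iff it belongs to a strongly connected component of size ≥ 2 (or has a self-loop).
The vertices on cycles are {2, 3, 6, 8, 12, 13, 14} — 7 in total.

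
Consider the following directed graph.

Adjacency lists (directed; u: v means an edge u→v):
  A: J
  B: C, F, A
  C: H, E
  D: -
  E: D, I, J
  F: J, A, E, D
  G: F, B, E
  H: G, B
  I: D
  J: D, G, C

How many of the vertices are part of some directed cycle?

A vertex is on a directed cycle iff it belongs to a strongly connected component of size ≥ 2 (or has a self-loop).
The vertices on cycles are {A, B, C, E, F, G, H, J} — 8 in total.

8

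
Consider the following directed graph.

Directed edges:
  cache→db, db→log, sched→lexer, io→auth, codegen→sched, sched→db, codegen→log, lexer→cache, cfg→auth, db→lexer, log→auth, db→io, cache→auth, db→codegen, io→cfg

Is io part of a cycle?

No

io lies on a cycle iff there is a path from io back to itself.
Exploring from io, it never reaches itself; equivalently, its strongly connected component is a singleton.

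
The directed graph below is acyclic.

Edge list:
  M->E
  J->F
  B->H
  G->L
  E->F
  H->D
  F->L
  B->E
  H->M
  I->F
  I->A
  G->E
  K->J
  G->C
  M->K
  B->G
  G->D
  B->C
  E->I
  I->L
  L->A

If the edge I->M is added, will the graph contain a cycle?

Adding I→M creates a cycle iff M can already reach I.
Path from M: M → E → I.
So M → … → I → M is a cycle.

Yes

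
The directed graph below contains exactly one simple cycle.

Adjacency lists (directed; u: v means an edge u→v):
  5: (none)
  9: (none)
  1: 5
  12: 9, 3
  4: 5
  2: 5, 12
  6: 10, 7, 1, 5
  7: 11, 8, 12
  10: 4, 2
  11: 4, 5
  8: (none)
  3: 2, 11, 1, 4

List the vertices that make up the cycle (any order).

2, 3, 12

DFS with gray/black marking from 12:
12 gray
  9 gray
  9 black
  3 gray
    2 gray
      5 gray
      5 black
      2→12: 12 is gray → back edge
Back edge closes the cycle 12 → 3 → 2 → 12; its vertices are {2, 3, 12}.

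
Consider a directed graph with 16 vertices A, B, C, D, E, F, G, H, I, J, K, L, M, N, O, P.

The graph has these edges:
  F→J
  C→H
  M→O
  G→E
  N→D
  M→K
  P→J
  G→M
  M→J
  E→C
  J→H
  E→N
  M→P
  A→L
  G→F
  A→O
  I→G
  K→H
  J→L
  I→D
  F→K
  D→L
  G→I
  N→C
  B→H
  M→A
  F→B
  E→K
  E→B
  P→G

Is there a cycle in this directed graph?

DFS with white/gray/black marking, starting from G:
G gray
  M gray
    P gray
      J gray
        H gray
        H black
        L gray
        L black
      J black
      P→G: G is gray → back edge
Back edge found, so a cycle exists: G → M → P → G.

Yes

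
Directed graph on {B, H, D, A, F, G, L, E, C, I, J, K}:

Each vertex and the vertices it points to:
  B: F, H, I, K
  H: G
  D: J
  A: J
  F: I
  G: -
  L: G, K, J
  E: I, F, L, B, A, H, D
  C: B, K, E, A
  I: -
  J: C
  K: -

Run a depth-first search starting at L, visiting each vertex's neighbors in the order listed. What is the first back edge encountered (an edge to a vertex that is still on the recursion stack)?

E->L

DFS from L (visiting each vertex's neighbors in the order listed); mark gray on enter, black on exit:
L gray
  G gray
  G black
  K gray
  K black
  J gray
    C gray
      B gray
        F gray
          I gray
          I black
        F black
        H gray
          H→G: G black — skip
        H black
        B→I: I black — skip
        B→K: K black — skip
      B black
      C→K: K black — skip
      E gray
        E→I: I black — skip
        E→F: F black — skip
        E→L: L is gray → back edge
First back edge: E → L.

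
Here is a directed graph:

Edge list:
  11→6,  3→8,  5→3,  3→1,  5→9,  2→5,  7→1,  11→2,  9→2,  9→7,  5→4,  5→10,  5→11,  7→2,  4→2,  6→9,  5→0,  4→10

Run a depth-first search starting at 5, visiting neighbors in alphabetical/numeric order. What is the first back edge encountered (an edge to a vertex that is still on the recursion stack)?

DFS from 5 (visiting neighbors in alphabetical/numeric order); mark gray on enter, black on exit:
5 gray
  0 gray
  0 black
  3 gray
    1 gray
    1 black
    8 gray
    8 black
  3 black
  4 gray
    2 gray
      2→5: 5 is gray → back edge
First back edge: 2 → 5.

2→5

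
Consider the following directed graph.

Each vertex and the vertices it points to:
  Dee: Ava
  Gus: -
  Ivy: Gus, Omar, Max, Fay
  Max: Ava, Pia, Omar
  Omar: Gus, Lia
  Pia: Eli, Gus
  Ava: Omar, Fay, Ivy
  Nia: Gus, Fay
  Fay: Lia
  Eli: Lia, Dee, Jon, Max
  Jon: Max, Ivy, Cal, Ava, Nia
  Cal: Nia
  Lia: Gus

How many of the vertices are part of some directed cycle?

A vertex is on a directed cycle iff it belongs to a strongly connected component of size ≥ 2 (or has a self-loop).
The vertices on cycles are {Ava, Dee, Eli, Ivy, Jon, Max, Pia} — 7 in total.

7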